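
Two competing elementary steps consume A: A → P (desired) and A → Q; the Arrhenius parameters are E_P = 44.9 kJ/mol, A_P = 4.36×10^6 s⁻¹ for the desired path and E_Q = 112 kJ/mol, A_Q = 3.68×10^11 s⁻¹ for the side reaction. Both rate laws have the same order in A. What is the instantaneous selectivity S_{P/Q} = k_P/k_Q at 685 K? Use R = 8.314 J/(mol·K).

1.55

With equal orders, S_{P/Q} = k_P/k_Q = (A_P/A_Q)·exp[(E_Q−E_P)/(RT)].
(E_Q−E_P)/(RT) = (112−44.9)×10³/(8.314×685) = 67100/5695 = 11.78.
k_P/k_Q = (4.36×10^6/3.68×10^11)·exp(11.78) = 1.185×10^-5 × 1.309×10^5 = 1.55.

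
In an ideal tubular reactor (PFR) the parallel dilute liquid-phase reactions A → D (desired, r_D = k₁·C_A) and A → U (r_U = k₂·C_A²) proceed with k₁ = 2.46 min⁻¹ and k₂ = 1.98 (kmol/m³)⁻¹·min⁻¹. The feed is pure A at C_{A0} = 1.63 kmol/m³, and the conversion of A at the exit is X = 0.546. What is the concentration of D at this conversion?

0.461 kmol/m³

C_A = C_{A0}(1−X) = 0.7400 kmol/m³.
Along a PFR/batch, dC_D/dC_A = −r_D/(r_D+r_U) = −k₁/(k₁+k₂·C_A).
Integrating from C_{A0} to C_A: C_D = (2.46/1.98)·ln[(2.46+1.98·1.63)/(2.46+1.98·0.740)] = 1.242·ln(5.687/3.925) = 0.4607 kmol/m³.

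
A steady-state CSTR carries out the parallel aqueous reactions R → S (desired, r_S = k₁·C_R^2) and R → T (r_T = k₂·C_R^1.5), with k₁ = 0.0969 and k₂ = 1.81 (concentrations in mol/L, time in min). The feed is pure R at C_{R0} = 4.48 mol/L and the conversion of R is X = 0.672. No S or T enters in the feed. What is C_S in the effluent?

0.183 mol/L

Exit C_R = C_{R0}(1−X) = 4.48×0.328 = 1.469 mol/L.
A CSTR operates uniformly at the exit composition, giving r_S = 0.2092 and r_T = 3.224 (each k·C_R^n at C_R = 1.469).
Fraction of consumed R going to S: r_S/(r_S+r_T) = 0.06094.
C_S = 0.06094·C_{R0}·X = 0.06094×4.48×0.672 = 0.183 mol/L.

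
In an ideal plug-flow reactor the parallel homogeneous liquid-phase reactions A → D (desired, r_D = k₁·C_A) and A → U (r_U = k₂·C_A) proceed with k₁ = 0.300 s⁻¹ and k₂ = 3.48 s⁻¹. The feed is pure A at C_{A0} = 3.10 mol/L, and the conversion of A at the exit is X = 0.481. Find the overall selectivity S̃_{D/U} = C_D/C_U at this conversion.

0.0862

C_A = C_{A0}(1−X) = 1.609 mol/L.
Both paths are first order in A, so the instantaneous fraction to D is constant: dC_D/d(−C_A) = k₁/(k₁+k₂) = 0.07937.
C_D = 0.07937·(C_{A0}−C_A) = 0.07937×1.491 = 0.118 mol/L.
C_U = (C_{A0}−C_A)−C_D = 1.373 mol/L; S̃_{D/U} = 0.1183/1.373 = 0.0862.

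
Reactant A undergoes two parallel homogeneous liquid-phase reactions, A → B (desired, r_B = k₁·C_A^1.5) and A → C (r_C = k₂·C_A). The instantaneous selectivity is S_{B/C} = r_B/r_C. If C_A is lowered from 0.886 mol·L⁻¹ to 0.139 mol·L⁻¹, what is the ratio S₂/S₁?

0.396

S_{B/C} = (k₁/k₂)·C_A^0.5, so S₂/S₁ = (C_{A,2}/C_{A,1})^0.5.
= (0.139/0.886)^0.5 = (0.1569)^0.5 = 0.396.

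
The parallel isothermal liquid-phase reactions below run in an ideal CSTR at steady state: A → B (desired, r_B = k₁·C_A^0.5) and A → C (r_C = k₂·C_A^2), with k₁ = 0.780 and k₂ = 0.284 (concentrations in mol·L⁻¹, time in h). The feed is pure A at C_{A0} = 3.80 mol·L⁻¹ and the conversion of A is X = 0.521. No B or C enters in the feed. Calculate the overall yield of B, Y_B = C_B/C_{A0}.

Exit C_A = C_{A0}(1−X) = 3.80×0.479 = 1.820 mol·L⁻¹.
Rates in a CSTR are evaluated at the outlet concentration: r_B = 0.780×1.820^0.5 = 1.052, r_C = 0.284×1.820^2 = 0.9409.
Fraction of consumed A going to B: r_B/(r_B+r_C) = 0.5279.
C_B = 0.5279·C_{A0}·X = 0.5279×3.80×0.521 = 1.05 mol·L⁻¹; Y_B = C_B/C_{A0} = 0.275.

0.275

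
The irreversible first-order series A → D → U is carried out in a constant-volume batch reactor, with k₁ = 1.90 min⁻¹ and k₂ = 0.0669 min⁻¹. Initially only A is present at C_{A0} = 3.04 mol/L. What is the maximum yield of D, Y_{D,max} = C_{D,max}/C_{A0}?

At the optimum, C_{D,max}/C_{A0} = (k₁/k₂)^[k₂/(k₂−k₁)].
= (1.90/0.0669)^(0.0669/(0.0669−1.90)) = (28.40)^(-0.03650) = 0.8850.

0.885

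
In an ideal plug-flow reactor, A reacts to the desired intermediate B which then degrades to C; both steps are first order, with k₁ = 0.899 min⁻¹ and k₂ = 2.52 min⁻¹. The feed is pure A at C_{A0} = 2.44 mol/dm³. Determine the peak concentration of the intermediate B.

0.491 mol/dm³

At the optimum, C_{B,max}/C_{A0} = (k₁/k₂)^[k₂/(k₂−k₁)].
= (0.899/2.52)^(2.52/(2.52−0.899)) = (0.3567)^(1.555) = 0.2014.
C_{B,max} = 0.2014×2.44 = 0.491 mol/dm³.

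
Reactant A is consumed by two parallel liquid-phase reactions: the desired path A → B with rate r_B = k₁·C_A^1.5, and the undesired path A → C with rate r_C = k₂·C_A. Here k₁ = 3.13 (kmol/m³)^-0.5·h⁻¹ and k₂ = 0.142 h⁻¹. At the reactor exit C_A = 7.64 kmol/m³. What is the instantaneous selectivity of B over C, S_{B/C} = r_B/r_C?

S_{B/C} = r_B/r_C = (k₁·C_A^1.5)/(k₂·C_A) = (k₁/k₂)·C_A^0.5.
= (3.13×7.640^1.5) / (0.142×7.640) = 66.10/1.085 = 60.9.

60.9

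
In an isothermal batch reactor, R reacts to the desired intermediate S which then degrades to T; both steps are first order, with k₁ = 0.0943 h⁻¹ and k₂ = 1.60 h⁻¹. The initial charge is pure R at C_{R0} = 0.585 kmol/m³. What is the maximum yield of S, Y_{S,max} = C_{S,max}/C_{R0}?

At the optimum, C_{S,max}/C_{R0} = (k₁/k₂)^[k₂/(k₂−k₁)].
= (0.0943/1.60)^(1.60/(1.60−0.0943)) = (0.05894)^(1.063) = 0.04936.

0.0494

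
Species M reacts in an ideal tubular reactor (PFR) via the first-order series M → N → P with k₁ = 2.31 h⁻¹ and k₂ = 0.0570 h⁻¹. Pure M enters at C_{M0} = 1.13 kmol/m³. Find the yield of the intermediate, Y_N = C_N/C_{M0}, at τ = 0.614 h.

0.742

Solving the coupled first-order balances gives C_N(τ) = [k₁/(k₂−k₁)]·C_{M0}·(e^(−k₁τ) − e^(−k₂τ)).
e^(−k₁τ) = e^(−2.31×0.614) = e^(−1.418) = 0.2421; e^(−k₂τ) = e^(−0.03500) = 0.9656.
C_N = 2.31×1.13/(0.0570−2.31) × (0.2421−0.9656) = (-1.159)×(-0.7235) = 0.8382 kmol/m³.
Y_N = C_N/C_{M0} = 0.8382/1.13 = 0.742.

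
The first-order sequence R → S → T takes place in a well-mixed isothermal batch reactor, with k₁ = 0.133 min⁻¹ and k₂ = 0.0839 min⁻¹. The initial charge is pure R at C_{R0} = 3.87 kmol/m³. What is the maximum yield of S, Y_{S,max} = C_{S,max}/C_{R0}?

0.455

At the optimum, C_{S,max}/C_{R0} = (k₁/k₂)^[k₂/(k₂−k₁)].
= (0.133/0.0839)^(0.0839/(0.0839−0.133)) = (1.585)^(-1.709) = 0.4551.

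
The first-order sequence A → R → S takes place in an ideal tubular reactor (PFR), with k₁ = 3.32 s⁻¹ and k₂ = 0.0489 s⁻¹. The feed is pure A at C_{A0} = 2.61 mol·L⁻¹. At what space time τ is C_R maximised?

The intermediate peaks when r₁ = r₂, i.e. k₁e^(−k₁τ) = k₂e^(−k₂τ), giving τ_opt = ln(k₂/k₁)/(k₂−k₁).
= ln(0.0489/3.32)/(0.0489−3.32) = ln(0.01473)/-3.271 = -4.218/-3.271 = 1.29 s.

1.29 s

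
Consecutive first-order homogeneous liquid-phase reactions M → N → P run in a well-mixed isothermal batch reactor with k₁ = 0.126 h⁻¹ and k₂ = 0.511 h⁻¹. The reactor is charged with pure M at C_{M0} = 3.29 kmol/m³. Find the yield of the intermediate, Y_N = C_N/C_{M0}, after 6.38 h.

For first-order series with pure M initially, C_N(t) = k₁C_{M0}/(k₂−k₁)·(e^(−k₁t) − e^(−k₂t)).
e^(−k₁t) = e^(−0.126×6.38) = e^(−0.8039) = 0.4476; e^(−k₂t) = e^(−3.260) = 0.03838.
C_N = 0.126×3.29/(0.511−0.126) × (0.4476−0.03838) = 1.077×0.4092 = 0.4406 kmol/m³.
Y_N = C_N/C_{M0} = 0.4406/3.29 = 0.134.

0.134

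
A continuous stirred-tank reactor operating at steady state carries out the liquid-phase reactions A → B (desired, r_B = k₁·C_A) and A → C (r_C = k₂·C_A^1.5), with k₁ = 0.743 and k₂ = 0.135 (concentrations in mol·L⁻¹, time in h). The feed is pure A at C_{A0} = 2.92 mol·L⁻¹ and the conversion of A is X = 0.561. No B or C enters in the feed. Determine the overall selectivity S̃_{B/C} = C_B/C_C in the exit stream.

Exit C_A = C_{A0}(1−X) = 2.92×0.439 = 1.282 mol·L⁻¹.
In a CSTR the entire volume is at exit conditions, so r_B = 0.743×1.282 = 0.9524 and r_C = 0.135×1.282^1.5 = 0.1959.
Overall selectivity = C_B/C_C = r_Bτ/(r_Cτ) = r_B/r_C = 4.86.

4.86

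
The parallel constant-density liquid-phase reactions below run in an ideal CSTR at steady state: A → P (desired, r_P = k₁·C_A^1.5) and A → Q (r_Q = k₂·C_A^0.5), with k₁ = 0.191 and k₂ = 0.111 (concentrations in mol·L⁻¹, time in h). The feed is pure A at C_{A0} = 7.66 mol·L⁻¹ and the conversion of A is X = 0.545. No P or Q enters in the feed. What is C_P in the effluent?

3.58 mol·L⁻¹

Exit C_A = C_{A0}(1−X) = 7.66×0.455 = 3.485 mol·L⁻¹.
A CSTR operates uniformly at the exit composition, giving r_P = 1.243 and r_Q = 0.2072 (each k·C_A^n at C_A = 3.485).
Fraction of consumed A going to P: r_P/(r_P+r_Q) = 0.8571.
C_P = 0.8571·C_{A0}·X = 0.8571×7.66×0.545 = 3.58 mol·L⁻¹.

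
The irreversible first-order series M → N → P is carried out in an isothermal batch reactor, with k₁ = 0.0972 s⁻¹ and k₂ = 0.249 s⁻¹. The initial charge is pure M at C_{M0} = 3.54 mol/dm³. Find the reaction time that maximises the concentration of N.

The intermediate peaks when r₁ = r₂, i.e. k₁e^(−k₁t) = k₂e^(−k₂t), giving t_opt = ln(k₂/k₁)/(k₂−k₁).
= ln(0.249/0.0972)/(0.249−0.0972) = ln(2.562)/0.1518 = 0.9407/0.1518 = 6.20 s.

6.20 s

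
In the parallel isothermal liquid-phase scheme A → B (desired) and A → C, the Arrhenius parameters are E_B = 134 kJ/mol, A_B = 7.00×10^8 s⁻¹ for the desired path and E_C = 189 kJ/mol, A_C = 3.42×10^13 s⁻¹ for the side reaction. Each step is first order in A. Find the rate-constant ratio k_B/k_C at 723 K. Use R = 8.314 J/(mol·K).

0.193

k_B/k_C = (A_B/A_C)·exp[−(E_B−E_C)/(RT)] = (A_B/A_C)·exp[(E_C−E_B)/(RT)].
(E_C−E_B)/(RT) = (189−134)×10³/(8.314×723) = 55000/6011 = 9.150.
k_B/k_C = (7.00×10^8/3.42×10^13)·exp(9.150) = 2.047×10^-5 × 9413 = 0.193.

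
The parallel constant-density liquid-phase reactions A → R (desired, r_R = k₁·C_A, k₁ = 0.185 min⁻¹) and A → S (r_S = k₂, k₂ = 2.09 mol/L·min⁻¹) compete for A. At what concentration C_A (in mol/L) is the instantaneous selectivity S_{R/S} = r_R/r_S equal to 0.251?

S_{R/S} = (k₁/k₂)·C_A ⇒ C_A = S·k₂/k₁.
= 0.251×2.09/0.185 = 2.84 mol/L.

2.84 mol/L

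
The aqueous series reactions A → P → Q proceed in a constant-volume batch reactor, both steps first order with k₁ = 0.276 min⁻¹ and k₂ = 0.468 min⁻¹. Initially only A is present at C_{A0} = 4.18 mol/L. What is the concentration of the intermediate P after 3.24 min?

For first-order series with pure A initially, C_P(t) = k₁C_{A0}/(k₂−k₁)·(e^(−k₁t) − e^(−k₂t)).
e^(−k₁t) = e^(−0.276×3.24) = e^(−0.8942) = 0.4089; e^(−k₂t) = e^(−1.516) = 0.2195.
C_P = 0.276×4.18/(0.468−0.276) × (0.4089−0.2195) = 6.009×0.1894 = 1.138 mol/L.

1.14 mol/L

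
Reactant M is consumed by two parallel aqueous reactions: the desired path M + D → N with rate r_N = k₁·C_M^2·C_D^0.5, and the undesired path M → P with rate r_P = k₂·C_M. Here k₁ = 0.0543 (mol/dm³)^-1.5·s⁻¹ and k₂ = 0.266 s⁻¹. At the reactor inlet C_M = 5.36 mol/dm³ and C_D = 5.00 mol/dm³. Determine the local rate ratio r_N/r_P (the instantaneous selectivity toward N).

S_{N/P} = r_N/r_P = (k₁·C_M^2·C_D^0.5)/(k₂·C_M) = (k₁/k₂)·C_M·C_D^0.5.
= (0.0543×5.360^2×5.000^0.5) / (0.266×5.360) = 3.488/1.426 = 2.45.
Since the desired path is higher order in M, keeping C_M high (PFR or concentrated feed) favours N.

2.45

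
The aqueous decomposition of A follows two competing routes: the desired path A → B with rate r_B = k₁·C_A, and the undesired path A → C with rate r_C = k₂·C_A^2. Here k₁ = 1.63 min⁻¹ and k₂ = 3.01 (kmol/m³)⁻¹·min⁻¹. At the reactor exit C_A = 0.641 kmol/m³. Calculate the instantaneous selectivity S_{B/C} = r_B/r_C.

0.845

S_{B/C} = r_B/r_C = (k₁·C_A)/(k₂·C_A^2) = (k₁/k₂)·C_A⁻¹.
= (1.63×0.6410) / (3.01×0.6410^2) = 1.045/1.237 = 0.845.
The undesired path is higher order in A, so low C_A (CSTR or dilute feed) favours B.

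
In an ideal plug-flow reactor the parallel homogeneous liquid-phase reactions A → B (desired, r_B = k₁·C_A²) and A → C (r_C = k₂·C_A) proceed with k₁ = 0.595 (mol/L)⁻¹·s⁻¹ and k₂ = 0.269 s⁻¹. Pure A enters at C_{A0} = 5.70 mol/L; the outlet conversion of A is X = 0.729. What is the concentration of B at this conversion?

C_A = C_{A0}(1−X) = 1.545 mol/L.
Along a PFR/batch, dC_C/dC_A = −r_C/(r_B+r_C) = −k₂/(k₂+k₁·C_A).
Integrating from C_{A0} to C_A: C_C = (0.269/0.595)·ln[(0.269+0.595·5.70)/(0.269+0.595·1.54)] = 0.4521·ln(3.660/1.188) = 0.5087 mol/L.
Then C_B = (C_{A0}−C_A) − C_C = 4.155 − 0.5087 = 3.647 mol/L.

3.65 mol/L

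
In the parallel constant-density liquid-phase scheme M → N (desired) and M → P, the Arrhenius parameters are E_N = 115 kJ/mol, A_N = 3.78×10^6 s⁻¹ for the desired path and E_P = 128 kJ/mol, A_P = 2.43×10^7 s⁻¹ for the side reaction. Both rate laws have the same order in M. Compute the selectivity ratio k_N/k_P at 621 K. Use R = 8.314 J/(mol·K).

1.93

k_N/k_P = (A_N/A_P)·exp[−(E_N−E_P)/(RT)] = (A_N/A_P)·exp[(E_P−E_N)/(RT)].
(E_P−E_N)/(RT) = (128−115)×10³/(8.314×621) = 13000/5163 = 2.518.
k_N/k_P = (3.78×10^6/2.43×10^7)·exp(2.518) = 0.1556 × 12.40 = 1.93.
Since E_N < E_P, lowering the temperature improves selectivity toward N.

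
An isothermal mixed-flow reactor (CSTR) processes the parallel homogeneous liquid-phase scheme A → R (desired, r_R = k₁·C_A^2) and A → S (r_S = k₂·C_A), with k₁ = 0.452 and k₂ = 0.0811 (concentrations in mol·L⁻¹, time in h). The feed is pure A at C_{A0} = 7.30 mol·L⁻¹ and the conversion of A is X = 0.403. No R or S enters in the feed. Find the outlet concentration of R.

Exit C_A = C_{A0}(1−X) = 7.30×0.597 = 4.358 mol·L⁻¹.
In a CSTR the entire volume is at exit conditions, so r_R = 0.452×4.358^2 = 8.585 and r_S = 0.0811×4.358 = 0.3534.
Fraction of consumed A going to R: r_R/(r_R+r_S) = 0.9605.
C_R = 0.9605·C_{A0}·X = 0.9605×7.30×0.403 = 2.83 mol·L⁻¹.

2.83 mol·L⁻¹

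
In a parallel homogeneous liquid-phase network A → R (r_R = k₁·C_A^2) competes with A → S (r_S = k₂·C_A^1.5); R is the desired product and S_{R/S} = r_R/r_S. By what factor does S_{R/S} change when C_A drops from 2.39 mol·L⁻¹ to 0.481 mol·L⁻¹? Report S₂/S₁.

S_{R/S} = (k₁/k₂)·C_A^0.5, so S₂/S₁ = (C_{A,2}/C_{A,1})^0.5.
= (0.481/2.39)^0.5 = (0.2013)^0.5 = 0.449.
Selectivity toward R falls as C_A falls — high-concentration operation is favoured.

0.449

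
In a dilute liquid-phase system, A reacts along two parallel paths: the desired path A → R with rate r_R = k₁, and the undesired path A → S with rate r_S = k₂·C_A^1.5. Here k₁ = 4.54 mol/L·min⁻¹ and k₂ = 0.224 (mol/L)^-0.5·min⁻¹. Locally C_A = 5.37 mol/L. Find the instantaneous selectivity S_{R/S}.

S_{R/S} = r_R/r_S = (k₁)/(k₂·C_A^1.5) = (k₁/k₂)·C_A^-1.5.
= (4.54) / (0.224×5.370^1.5) = 4.540/2.787 = 1.63.
The undesired path is higher order in A, so low C_A (CSTR or dilute feed) favours R.

1.63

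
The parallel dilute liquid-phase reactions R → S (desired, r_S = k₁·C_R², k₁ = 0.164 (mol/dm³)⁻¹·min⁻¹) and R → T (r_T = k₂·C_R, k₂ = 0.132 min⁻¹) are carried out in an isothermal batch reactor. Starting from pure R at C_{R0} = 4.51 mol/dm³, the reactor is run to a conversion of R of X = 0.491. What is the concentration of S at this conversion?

C_R = C_{R0}(1−X) = 2.296 mol/dm³.
Along a PFR/batch, dC_T/dC_R = −r_T/(r_S+r_T) = −k₂/(k₂+k₁·C_R).
Integrating from C_{R0} to C_R: C_T = (0.132/0.164)·ln[(0.132+0.164·4.51)/(0.132+0.164·2.30)] = 0.8049·ln(0.8716/0.5085) = 0.4338 mol/dm³.
Then C_S = (C_{R0}−C_R) − C_T = 2.214 − 0.4338 = 1.781 mol/dm³.

1.78 mol/dm³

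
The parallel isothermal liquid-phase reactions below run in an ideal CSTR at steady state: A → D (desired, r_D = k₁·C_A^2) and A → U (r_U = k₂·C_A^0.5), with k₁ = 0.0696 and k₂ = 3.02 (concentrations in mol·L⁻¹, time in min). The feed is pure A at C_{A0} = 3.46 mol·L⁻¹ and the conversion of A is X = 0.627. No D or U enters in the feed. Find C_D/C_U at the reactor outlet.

0.0338

Exit C_A = C_{A0}(1−X) = 3.46×0.373 = 1.291 mol·L⁻¹.
Rates in a CSTR are evaluated at the outlet concentration: r_D = 0.0696×1.291^2 = 0.1159, r_U = 3.02×1.291^0.5 = 3.431.
Overall selectivity = C_D/C_U = r_Dτ/(r_Uτ) = r_D/r_U = 0.0338.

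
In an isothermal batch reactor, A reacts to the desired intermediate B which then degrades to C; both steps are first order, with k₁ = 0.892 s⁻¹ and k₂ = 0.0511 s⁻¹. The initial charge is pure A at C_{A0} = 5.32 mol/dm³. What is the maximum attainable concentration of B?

4.47 mol/dm³

Evaluating C_B at t_opt = ln(k₂/k₁)/(k₂−k₁) gives C_{B,max}/C_{A0} = (k₁/k₂)^[k₂/(k₂−k₁)].
= (0.892/0.0511)^(0.0511/(0.0511−0.892)) = (17.46)^(-0.06077) = 0.8405.
C_{B,max} = 0.8405×5.32 = 4.47 mol/dm³.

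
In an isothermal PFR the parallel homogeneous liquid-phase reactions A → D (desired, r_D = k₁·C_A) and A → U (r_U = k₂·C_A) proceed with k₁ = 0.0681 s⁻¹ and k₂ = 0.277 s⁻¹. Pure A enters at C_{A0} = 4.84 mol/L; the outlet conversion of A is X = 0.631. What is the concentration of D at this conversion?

0.603 mol/L

C_A = C_{A0}(1−X) = 1.786 mol/L.
Both paths are first order in A, so the instantaneous fraction to D is constant: dC_D/d(−C_A) = k₁/(k₁+k₂) = 0.1973.
C_D = 0.1973·(C_{A0}−C_A) = 0.1973×3.054 = 0.603 mol/L.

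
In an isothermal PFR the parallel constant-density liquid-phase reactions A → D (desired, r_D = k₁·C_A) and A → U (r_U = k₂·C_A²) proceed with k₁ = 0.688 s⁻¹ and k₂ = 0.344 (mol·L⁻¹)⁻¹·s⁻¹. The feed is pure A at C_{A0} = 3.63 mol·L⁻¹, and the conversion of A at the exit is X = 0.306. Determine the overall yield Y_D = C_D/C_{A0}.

C_A = C_{A0}(1−X) = 2.519 mol·L⁻¹.
Along a PFR/batch, dC_D/dC_A = −r_D/(r_D+r_U) = −k₁/(k₁+k₂·C_A).
Integrating from C_{A0} to C_A: C_D = (0.688/0.344)·ln[(0.688+0.344·3.63)/(0.688+0.344·2.52)] = 2.000·ln(1.937/1.555) = 0.4395 mol·L⁻¹.
Y_D = C_D/C_{A0} = 0.4395/3.63 = 0.121.

0.121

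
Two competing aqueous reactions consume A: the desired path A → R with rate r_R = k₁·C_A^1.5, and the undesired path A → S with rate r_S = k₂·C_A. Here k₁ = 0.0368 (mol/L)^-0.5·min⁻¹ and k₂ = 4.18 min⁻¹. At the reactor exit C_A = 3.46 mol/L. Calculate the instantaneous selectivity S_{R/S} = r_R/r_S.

0.0164

S_{R/S} = r_R/r_S = (k₁·C_A^1.5)/(k₂·C_A) = (k₁/k₂)·C_A^0.5.
= (0.0368×3.460^1.5) / (4.18×3.460) = 0.2368/14.46 = 0.0164.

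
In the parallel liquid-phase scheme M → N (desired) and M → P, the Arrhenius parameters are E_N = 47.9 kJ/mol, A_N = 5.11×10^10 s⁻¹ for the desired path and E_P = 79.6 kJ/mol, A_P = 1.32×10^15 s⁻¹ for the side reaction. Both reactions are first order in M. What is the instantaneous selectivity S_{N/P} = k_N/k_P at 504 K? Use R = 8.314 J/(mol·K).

Since both paths have the same order in M, the concentration cancels and S_{N/P} = k_N/k_P = (A_N/A_P)·exp[(E_P−E_N)/(RT)].
(E_P−E_N)/(RT) = (79.6−47.9)×10³/(8.314×504) = 31700/4190 = 7.565.
k_N/k_P = (5.11×10^10/1.32×10^15)·exp(7.565) = 3.871×10^-5 × 1930 = 0.0747.
Since E_N < E_P, lowering the temperature improves selectivity toward N.

0.0747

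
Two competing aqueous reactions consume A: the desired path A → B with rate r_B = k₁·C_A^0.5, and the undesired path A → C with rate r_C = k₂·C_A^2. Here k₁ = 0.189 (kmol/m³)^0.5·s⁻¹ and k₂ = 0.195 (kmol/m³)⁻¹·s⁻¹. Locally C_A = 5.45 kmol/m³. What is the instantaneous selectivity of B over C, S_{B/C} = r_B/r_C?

S_{B/C} = r_B/r_C = (k₁·C_A^0.5)/(k₂·C_A^2) = (k₁/k₂)·C_A^-1.5.
= (0.189×5.450^0.5) / (0.195×5.450^2) = 0.4412/5.792 = 0.0762.

0.0762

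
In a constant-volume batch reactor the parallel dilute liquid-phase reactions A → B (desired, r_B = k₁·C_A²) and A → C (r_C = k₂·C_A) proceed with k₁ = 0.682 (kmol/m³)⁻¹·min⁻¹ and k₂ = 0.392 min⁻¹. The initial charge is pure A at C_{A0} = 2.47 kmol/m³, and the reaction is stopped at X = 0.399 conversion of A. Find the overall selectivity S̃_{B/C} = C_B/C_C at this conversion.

C_A = C_{A0}(1−X) = 1.484 kmol/m³.
Along a PFR/batch, dC_C/dC_A = −r_C/(r_B+r_C) = −k₂/(k₂+k₁·C_A).
Integrating from C_{A0} to C_A: C_C = (0.392/0.682)·ln[(0.392+0.682·2.47)/(0.392+0.682·1.48)] = 0.5748·ln(2.077/1.404) = 0.2248 kmol/m³.
Then C_B = (C_{A0}−C_A) − C_C = 0.9855 − 0.2248 = 0.7607 kmol/m³.
S̃_{B/C} = C_B/C_C = 0.7607/0.2248 = 3.38.

3.38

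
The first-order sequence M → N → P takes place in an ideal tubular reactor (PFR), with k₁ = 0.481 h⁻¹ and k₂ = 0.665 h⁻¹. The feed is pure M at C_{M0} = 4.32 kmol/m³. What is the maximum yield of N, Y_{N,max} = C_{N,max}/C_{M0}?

Evaluating C_N at τ_opt = ln(k₂/k₁)/(k₂−k₁) gives C_{N,max}/C_{M0} = (k₁/k₂)^[k₂/(k₂−k₁)].
= (0.481/0.665)^(0.665/(0.665−0.481)) = (0.7233)^(3.614) = 0.3102.

0.310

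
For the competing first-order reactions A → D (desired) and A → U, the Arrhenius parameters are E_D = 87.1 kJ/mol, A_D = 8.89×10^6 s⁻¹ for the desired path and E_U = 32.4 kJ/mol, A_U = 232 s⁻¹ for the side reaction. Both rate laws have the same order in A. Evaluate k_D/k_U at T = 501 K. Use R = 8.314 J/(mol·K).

With equal orders, S_{D/U} = k_D/k_U = (A_D/A_U)·exp[(E_U−E_D)/(RT)].
(E_U−E_D)/(RT) = (32.4−87.1)×10³/(8.314×501) = -54700/4165 = -13.13.
k_D/k_U = (8.89×10^6/232)·exp(-13.13) = 38319 × 1.980×10^-6 = 0.0759.

0.0759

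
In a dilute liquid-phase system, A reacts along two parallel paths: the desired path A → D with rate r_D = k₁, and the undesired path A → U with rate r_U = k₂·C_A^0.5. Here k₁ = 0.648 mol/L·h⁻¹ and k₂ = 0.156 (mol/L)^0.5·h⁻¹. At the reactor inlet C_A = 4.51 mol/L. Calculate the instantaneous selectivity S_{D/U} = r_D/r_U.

1.96

S_{D/U} = r_D/r_U = (k₁)/(k₂·C_A^0.5) = (k₁/k₂)·C_A^-0.5.
= (0.648) / (0.156×4.510^0.5) = 0.6480/0.3313 = 1.96.
The undesired path is higher order in A, so low C_A (CSTR or dilute feed) favours D.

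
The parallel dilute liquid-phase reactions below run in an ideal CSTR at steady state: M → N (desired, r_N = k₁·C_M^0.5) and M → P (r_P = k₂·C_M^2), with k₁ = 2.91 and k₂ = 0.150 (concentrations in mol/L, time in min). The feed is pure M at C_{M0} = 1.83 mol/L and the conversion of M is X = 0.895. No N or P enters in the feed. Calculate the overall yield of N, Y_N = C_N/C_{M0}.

0.891

Exit C_M = C_{M0}(1−X) = 1.83×0.105 = 0.1921 mol/L.
Rates in a CSTR are evaluated at the outlet concentration: r_N = 2.91×0.1921^0.5 = 1.276, r_P = 0.150×0.1921^2 = 0.005538.
Fraction of consumed M going to N: r_N/(r_N+r_P) = 0.9957.
C_N = 0.9957·C_{M0}·X = 0.9957×1.83×0.895 = 1.63 mol/L; Y_N = C_N/C_{M0} = 0.891.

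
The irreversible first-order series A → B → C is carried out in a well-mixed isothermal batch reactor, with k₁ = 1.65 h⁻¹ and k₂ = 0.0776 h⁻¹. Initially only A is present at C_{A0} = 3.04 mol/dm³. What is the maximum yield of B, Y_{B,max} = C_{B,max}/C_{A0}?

At the optimum, C_{B,max}/C_{A0} = (k₁/k₂)^[k₂/(k₂−k₁)].
= (1.65/0.0776)^(0.0776/(0.0776−1.65)) = (21.26)^(-0.04935) = 0.8600.

0.860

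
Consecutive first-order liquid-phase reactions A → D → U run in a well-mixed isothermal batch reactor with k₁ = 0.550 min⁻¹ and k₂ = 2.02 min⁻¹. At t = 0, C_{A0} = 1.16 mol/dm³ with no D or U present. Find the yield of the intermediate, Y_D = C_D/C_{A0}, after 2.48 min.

0.0931

The intermediate concentration in a first-order A→B→C sequence is C_D = k₁C_{A0}(e^(−k₁t) − e^(−k₂t))/(k₂−k₁).
e^(−k₁t) = e^(−0.550×2.48) = e^(−1.364) = 0.2556; e^(−k₂t) = e^(−5.010) = 0.006674.
C_D = 0.550×1.16/(2.02−0.550) × (0.2556−0.006674) = 0.4340×0.2490 = 0.1081 mol/dm³.
Y_D = C_D/C_{A0} = 0.1081/1.16 = 0.0931.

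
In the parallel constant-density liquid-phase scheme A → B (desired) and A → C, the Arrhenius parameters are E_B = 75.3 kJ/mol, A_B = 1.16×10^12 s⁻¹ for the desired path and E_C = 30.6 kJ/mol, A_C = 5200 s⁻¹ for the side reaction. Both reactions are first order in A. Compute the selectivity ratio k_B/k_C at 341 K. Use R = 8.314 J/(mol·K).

31.7

With equal orders, S_{B/C} = k_B/k_C = (A_B/A_C)·exp[(E_C−E_B)/(RT)].
(E_C−E_B)/(RT) = (30.6−75.3)×10³/(8.314×341) = -44700/2835 = -15.77.
k_B/k_C = (1.16×10^12/5200)·exp(-15.77) = 2.231×10^8 × 1.421×10^-7 = 31.7.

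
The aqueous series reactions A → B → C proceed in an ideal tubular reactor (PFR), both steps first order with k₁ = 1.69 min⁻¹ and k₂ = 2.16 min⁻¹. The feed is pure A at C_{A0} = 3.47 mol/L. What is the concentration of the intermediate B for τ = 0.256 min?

0.918 mol/L

For first-order series with pure A initially, C_B(τ) = k₁C_{A0}/(k₂−k₁)·(e^(−k₁τ) − e^(−k₂τ)).
e^(−k₁τ) = e^(−1.69×0.256) = e^(−0.4326) = 0.6488; e^(−k₂τ) = e^(−0.5530) = 0.5752.
C_B = 1.69×3.47/(2.16−1.69) × (0.6488−0.5752) = 12.48×0.07355 = 0.9177 mol/L.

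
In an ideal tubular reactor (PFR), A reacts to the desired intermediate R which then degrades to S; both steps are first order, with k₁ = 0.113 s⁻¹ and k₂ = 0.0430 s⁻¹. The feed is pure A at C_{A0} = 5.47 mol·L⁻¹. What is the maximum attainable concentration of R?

For a first-order series the maximum intermediate yield is C_{R,max}/C_{A0} = (k₁/k₂)^[k₂/(k₂−k₁)].
= (0.113/0.0430)^(0.0430/(0.0430−0.113)) = (2.628)^(-0.6143) = 0.5524.
C_{R,max} = 0.5524×5.47 = 3.02 mol·L⁻¹.

3.02 mol·L⁻¹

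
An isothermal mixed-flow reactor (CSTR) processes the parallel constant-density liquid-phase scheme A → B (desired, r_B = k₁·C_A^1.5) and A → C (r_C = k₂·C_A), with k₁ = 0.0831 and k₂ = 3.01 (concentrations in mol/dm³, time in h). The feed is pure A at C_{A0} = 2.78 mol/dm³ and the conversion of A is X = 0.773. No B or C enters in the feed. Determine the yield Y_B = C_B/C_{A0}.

0.0166

Exit C_A = C_{A0}(1−X) = 2.78×0.227 = 0.6311 mol/dm³.
A CSTR operates uniformly at the exit composition, giving r_B = 0.04166 and r_C = 1.899 (each k·C_A^n at C_A = 0.6311).
Fraction of consumed A going to B: r_B/(r_B+r_C) = 0.02146.
C_B = 0.02146·C_{A0}·X = 0.02146×2.78×0.773 = 0.0461 mol/dm³; Y_B = C_B/C_{A0} = 0.0166.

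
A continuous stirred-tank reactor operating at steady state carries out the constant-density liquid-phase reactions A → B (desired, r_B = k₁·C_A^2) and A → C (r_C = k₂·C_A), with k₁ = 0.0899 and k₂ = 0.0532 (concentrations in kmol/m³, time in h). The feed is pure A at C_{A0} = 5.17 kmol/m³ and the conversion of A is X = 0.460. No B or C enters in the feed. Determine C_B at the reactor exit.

1.96 kmol/m³

Exit C_A = C_{A0}(1−X) = 5.17×0.540 = 2.792 kmol/m³.
A CSTR operates uniformly at the exit composition, giving r_B = 0.7007 and r_C = 0.1485 (each k·C_A^n at C_A = 2.792).
Fraction of consumed A going to B: r_B/(r_B+r_C) = 0.8251.
C_B = 0.8251·C_{A0}·X = 0.8251×5.17×0.460 = 1.96 kmol/m³.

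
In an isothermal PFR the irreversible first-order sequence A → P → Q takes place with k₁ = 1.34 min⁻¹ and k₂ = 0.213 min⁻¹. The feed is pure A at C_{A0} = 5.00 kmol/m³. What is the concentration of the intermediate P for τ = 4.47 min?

The intermediate concentration in a first-order A→B→C sequence is C_P = k₁C_{A0}(e^(−k₁τ) − e^(−k₂τ))/(k₂−k₁).
e^(−k₁τ) = e^(−1.34×4.47) = e^(−5.990) = 0.002504; e^(−k₂τ) = e^(−0.9521) = 0.3859.
C_P = 1.34×5.00/(0.213−1.34) × (0.002504−0.3859) = (-5.945)×(-0.3834) = 2.279 kmol/m³.

2.28 kmol/m³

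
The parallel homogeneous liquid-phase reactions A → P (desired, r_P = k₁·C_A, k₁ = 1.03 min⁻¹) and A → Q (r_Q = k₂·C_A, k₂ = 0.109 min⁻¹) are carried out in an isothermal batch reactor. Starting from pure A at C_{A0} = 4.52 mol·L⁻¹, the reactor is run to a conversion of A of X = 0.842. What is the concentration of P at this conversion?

3.44 mol·L⁻¹

C_A = C_{A0}(1−X) = 0.7142 mol·L⁻¹.
Both paths are first order in A, so the instantaneous fraction to P is constant: dC_P/d(−C_A) = k₁/(k₁+k₂) = 0.9043.
C_P = 0.9043·(C_{A0}−C_A) = 0.9043×3.806 = 3.44 mol·L⁻¹.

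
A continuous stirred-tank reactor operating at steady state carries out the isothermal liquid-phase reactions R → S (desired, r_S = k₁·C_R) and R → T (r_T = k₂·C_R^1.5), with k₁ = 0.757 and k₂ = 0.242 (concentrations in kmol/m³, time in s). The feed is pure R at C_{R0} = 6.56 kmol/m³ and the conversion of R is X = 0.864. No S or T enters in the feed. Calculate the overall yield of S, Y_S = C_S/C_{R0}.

0.664

Exit C_R = C_{R0}(1−X) = 6.56×0.136 = 0.8922 kmol/m³.
Rates in a CSTR are evaluated at the outlet concentration: r_S = 0.757×0.8922 = 0.6754, r_T = 0.242×0.8922^1.5 = 0.2039.
Fraction of consumed R going to S: r_S/(r_S+r_T) = 0.7681.
C_S = 0.7681·C_{R0}·X = 0.7681×6.56×0.864 = 4.35 kmol/m³; Y_S = C_S/C_{R0} = 0.664.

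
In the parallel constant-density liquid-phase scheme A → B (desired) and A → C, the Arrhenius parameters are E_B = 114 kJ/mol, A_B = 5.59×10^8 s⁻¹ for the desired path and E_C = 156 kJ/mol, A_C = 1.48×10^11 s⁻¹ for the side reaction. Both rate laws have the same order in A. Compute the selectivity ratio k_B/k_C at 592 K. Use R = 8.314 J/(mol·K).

19.2

With equal orders, S_{B/C} = k_B/k_C = (A_B/A_C)·exp[(E_C−E_B)/(RT)].
(E_C−E_B)/(RT) = (156−114)×10³/(8.314×592) = 42000/4922 = 8.533.
k_B/k_C = (5.59×10^8/1.48×10^11)·exp(8.533) = 0.003777 × 5081 = 19.2.
Since E_B < E_C, lowering the temperature improves selectivity toward B.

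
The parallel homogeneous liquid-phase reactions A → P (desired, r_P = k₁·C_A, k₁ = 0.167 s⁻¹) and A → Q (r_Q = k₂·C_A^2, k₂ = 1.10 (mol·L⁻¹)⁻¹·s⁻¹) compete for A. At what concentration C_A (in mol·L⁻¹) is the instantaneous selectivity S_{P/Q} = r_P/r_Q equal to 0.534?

0.284 mol·L⁻¹

S_{P/Q} = (k₁/k₂)·C_A⁻¹ ⇒ C_A = (S·k₂/k₁)^(-1).
= (0.534×1.10/0.167)^(-1) = (3.517)^(-1) = 0.284 mol·L⁻¹.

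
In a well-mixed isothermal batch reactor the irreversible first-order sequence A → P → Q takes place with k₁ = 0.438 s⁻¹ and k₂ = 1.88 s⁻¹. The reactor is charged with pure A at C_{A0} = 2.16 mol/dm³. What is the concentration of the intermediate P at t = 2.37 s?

The intermediate concentration in a first-order A→B→C sequence is C_P = k₁C_{A0}(e^(−k₁t) − e^(−k₂t))/(k₂−k₁).
e^(−k₁t) = e^(−0.438×2.37) = e^(−1.038) = 0.3541; e^(−k₂t) = e^(−4.456) = 0.01161.
C_P = 0.438×2.16/(1.88−0.438) × (0.3541−0.01161) = 0.6561×0.3425 = 0.2247 mol/dm³.

0.225 mol/dm³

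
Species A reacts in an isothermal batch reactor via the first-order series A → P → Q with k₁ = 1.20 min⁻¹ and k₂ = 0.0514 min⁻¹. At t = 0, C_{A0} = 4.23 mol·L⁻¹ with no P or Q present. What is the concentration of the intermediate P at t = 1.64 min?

3.44 mol·L⁻¹

For first-order series with pure A initially, C_P(t) = k₁C_{A0}/(k₂−k₁)·(e^(−k₁t) − e^(−k₂t)).
e^(−k₁t) = e^(−1.20×1.64) = e^(−1.968) = 0.1397; e^(−k₂t) = e^(−0.08430) = 0.9192.
C_P = 1.20×4.23/(0.0514−1.20) × (0.1397−0.9192) = (-4.419)×(-0.7794) = 3.444 mol·L⁻¹.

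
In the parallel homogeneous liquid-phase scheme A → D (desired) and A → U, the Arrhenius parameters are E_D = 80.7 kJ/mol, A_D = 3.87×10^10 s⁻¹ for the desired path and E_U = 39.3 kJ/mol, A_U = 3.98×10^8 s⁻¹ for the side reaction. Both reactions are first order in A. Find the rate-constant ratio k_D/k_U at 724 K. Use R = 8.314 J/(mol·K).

Since both paths have the same order in A, the concentration cancels and S_{D/U} = k_D/k_U = (A_D/A_U)·exp[(E_U−E_D)/(RT)].
(E_U−E_D)/(RT) = (39.3−80.7)×10³/(8.314×724) = -41400/6019 = -6.878.
k_D/k_U = (3.87×10^10/3.98×10^8)·exp(-6.878) = 97.24 × 0.001030 = 0.100.

0.100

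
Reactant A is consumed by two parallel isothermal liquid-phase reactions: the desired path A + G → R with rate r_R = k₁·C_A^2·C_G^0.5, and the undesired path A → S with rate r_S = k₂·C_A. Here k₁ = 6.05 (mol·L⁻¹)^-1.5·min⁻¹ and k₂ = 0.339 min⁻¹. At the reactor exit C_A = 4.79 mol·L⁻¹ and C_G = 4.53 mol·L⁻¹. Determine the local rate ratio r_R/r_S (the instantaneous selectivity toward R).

182

S_{R/S} = r_R/r_S = (k₁·C_A^2·C_G^0.5)/(k₂·C_A) = (k₁/k₂)·C_A·C_G^0.5.
= (6.05×4.790^2×4.530^0.5) / (0.339×4.790) = 295.4/1.624 = 182.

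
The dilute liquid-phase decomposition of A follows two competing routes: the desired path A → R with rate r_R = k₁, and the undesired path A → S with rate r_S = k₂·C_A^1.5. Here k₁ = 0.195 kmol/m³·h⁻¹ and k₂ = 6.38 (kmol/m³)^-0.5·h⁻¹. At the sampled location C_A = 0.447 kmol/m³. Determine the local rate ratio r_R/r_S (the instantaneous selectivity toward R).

0.102

S_{R/S} = r_R/r_S = (k₁)/(k₂·C_A^1.5) = (k₁/k₂)·C_A^-1.5.
= (0.195) / (6.38×0.4470^1.5) = 0.1950/1.907 = 0.102.
The undesired path is higher order in A, so low C_A (CSTR or dilute feed) favours R.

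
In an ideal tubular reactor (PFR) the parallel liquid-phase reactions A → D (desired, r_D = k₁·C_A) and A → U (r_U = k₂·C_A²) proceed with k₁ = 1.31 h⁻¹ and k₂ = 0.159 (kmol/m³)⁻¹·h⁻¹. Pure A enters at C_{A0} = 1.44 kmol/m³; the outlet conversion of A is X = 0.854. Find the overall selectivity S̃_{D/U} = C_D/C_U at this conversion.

C_A = C_{A0}(1−X) = 0.2102 kmol/m³.
Along a PFR/batch, dC_D/dC_A = −r_D/(r_D+r_U) = −k₁/(k₁+k₂·C_A).
Integrating from C_{A0} to C_A: C_D = (1.31/0.159)·ln[(1.31+0.159·1.44)/(1.31+0.159·0.210)] = 8.239·ln(1.539/1.343) = 1.120 kmol/m³.
C_U = (C_{A0}−C_A)−C_D = 0.1102 kmol/m³; S̃_{D/U} = 1.120/0.1102 = 10.2.

10.2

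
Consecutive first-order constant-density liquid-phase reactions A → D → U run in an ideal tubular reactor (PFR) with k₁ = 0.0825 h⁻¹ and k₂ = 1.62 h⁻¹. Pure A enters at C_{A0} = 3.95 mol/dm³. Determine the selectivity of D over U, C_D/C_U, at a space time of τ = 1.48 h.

The intermediate concentration in a first-order A→B→C sequence is C_D = k₁C_{A0}(e^(−k₁τ) − e^(−k₂τ))/(k₂−k₁).
e^(−k₁τ) = e^(−0.0825×1.48) = e^(−0.1221) = 0.8851; e^(−k₂τ) = e^(−2.398) = 0.09094.
C_D = 0.0825×3.95/(1.62−0.0825) × (0.8851−0.09094) = 0.2120×0.7941 = 0.1683 mol/dm³.
C_A = C_{A0}e^(−k₁τ) = 3.496 mol/dm³, so C_U = C_{A0}−C_A−C_D = 0.2857 mol/dm³; C_D/C_U = 0.589.

0.589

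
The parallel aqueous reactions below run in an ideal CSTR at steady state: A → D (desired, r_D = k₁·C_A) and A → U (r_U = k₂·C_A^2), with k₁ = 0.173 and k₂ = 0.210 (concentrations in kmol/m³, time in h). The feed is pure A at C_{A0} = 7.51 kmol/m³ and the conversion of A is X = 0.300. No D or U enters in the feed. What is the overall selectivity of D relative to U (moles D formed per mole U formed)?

Exit C_A = C_{A0}(1−X) = 7.51×0.700 = 5.257 kmol/m³.
A CSTR operates uniformly at the exit composition, giving r_D = 0.9095 and r_U = 5.804 (each k·C_A^n at C_A = 5.257).
Overall selectivity = C_D/C_U = r_Dτ/(r_Uτ) = r_D/r_U = 0.157.

0.157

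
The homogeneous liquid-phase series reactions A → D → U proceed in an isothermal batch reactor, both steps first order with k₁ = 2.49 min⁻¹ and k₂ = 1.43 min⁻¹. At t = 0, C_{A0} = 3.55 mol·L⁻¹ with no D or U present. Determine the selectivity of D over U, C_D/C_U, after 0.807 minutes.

For first-order series with pure A initially, C_D(t) = k₁C_{A0}/(k₂−k₁)·(e^(−k₁t) − e^(−k₂t)).
e^(−k₁t) = e^(−2.49×0.807) = e^(−2.009) = 0.1341; e^(−k₂t) = e^(−1.154) = 0.3154.
C_D = 2.49×3.55/(1.43−2.49) × (0.1341−0.3154) = (-8.339)×(-0.1813) = 1.512 mol·L⁻¹.
C_A = C_{A0}e^(−k₁t) = 0.4759 mol·L⁻¹, so C_U = C_{A0}−C_A−C_D = 1.562 mol·L⁻¹; C_D/C_U = 0.968.

0.968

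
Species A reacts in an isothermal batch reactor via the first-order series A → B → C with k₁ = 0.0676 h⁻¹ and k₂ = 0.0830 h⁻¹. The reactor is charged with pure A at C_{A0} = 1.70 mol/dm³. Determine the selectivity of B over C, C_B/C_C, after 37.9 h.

The intermediate concentration in a first-order A→B→C sequence is C_B = k₁C_{A0}(e^(−k₁t) − e^(−k₂t))/(k₂−k₁).
e^(−k₁t) = e^(−0.0676×37.9) = e^(−2.562) = 0.07715; e^(−k₂t) = e^(−3.146) = 0.04304.
C_B = 0.0676×1.70/(0.0830−0.0676) × (0.07715−0.04304) = 7.462×0.03411 = 0.2545 mol/dm³.
C_A = C_{A0}e^(−k₁t) = 0.1312 mol/dm³, so C_C = C_{A0}−C_A−C_B = 1.314 mol/dm³; C_B/C_C = 0.194.

0.194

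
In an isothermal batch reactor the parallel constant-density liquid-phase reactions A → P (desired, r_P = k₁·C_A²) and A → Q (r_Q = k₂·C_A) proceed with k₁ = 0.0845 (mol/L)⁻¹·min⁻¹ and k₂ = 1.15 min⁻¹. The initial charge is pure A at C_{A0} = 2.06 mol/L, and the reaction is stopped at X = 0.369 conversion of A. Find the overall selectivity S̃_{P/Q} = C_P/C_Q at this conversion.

0.123

C_A = C_{A0}(1−X) = 1.300 mol/L.
Along a PFR/batch, dC_Q/dC_A = −r_Q/(r_P+r_Q) = −k₂/(k₂+k₁·C_A).
Integrating from C_{A0} to C_A: C_Q = (1.15/0.0845)·ln[(1.15+0.0845·2.06)/(1.15+0.0845·1.30)] = 13.61·ln(1.324/1.260) = 0.6768 mol/L.
Then C_P = (C_{A0}−C_A) − C_Q = 0.7601 − 0.6768 = 0.08338 mol/L.
S̃_{P/Q} = C_P/C_Q = 0.08338/0.6768 = 0.123.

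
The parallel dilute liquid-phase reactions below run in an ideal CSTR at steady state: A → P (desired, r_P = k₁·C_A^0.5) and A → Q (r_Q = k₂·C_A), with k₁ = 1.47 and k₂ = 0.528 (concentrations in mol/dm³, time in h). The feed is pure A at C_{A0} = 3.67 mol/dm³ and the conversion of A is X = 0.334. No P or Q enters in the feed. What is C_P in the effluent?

0.785 mol/dm³

Exit C_A = C_{A0}(1−X) = 3.67×0.666 = 2.444 mol/dm³.
A CSTR operates uniformly at the exit composition, giving r_P = 2.298 and r_Q = 1.291 (each k·C_A^n at C_A = 2.444).
Fraction of consumed A going to P: r_P/(r_P+r_Q) = 0.6404.
C_P = 0.6404·C_{A0}·X = 0.6404×3.67×0.334 = 0.785 mol/dm³.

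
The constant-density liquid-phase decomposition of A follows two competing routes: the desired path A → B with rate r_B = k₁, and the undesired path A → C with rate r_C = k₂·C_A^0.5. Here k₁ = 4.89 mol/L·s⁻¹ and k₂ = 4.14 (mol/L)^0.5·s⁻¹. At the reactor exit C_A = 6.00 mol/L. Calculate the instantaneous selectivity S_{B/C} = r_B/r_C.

S_{B/C} = r_B/r_C = (k₁)/(k₂·C_A^0.5) = (k₁/k₂)·C_A^-0.5.
= (4.89) / (4.14×6.000^0.5) = 4.890/10.14 = 0.482.

0.482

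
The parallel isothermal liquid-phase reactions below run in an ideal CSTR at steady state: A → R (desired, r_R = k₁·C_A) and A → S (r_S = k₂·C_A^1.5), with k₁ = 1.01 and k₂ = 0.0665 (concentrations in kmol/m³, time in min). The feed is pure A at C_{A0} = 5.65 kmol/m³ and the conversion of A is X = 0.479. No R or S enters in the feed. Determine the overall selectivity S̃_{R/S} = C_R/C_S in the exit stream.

Exit C_A = C_{A0}(1−X) = 5.65×0.521 = 2.944 kmol/m³.
A CSTR operates uniformly at the exit composition, giving r_R = 2.973 and r_S = 0.3359 (each k·C_A^n at C_A = 2.944).
Overall selectivity = C_R/C_S = r_Rτ/(r_Sτ) = r_R/r_S = 8.85.

8.85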